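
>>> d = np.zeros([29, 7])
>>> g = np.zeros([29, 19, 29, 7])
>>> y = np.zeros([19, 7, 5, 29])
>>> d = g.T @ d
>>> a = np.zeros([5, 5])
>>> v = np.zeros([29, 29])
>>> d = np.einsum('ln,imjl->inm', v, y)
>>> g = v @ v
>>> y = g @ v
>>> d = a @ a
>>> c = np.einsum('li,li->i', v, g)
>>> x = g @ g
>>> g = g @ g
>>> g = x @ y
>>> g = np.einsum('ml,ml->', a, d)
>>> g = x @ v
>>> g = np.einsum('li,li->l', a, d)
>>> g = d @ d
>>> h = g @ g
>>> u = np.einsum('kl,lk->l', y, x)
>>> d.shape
(5, 5)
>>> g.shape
(5, 5)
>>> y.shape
(29, 29)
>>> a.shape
(5, 5)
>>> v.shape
(29, 29)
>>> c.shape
(29,)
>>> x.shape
(29, 29)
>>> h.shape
(5, 5)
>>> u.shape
(29,)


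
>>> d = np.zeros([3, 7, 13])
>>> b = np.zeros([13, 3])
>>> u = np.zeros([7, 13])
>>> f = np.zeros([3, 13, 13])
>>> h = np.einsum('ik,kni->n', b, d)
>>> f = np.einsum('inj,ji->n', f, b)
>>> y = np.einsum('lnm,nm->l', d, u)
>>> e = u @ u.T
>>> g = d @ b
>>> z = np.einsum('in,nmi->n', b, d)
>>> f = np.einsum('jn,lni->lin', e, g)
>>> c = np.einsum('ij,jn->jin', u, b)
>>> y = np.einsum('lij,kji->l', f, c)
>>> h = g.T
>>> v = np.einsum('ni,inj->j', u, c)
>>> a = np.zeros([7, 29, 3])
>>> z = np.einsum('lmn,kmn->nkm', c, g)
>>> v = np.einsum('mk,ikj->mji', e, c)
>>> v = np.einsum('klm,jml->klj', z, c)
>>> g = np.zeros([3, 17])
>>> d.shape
(3, 7, 13)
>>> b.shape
(13, 3)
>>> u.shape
(7, 13)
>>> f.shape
(3, 3, 7)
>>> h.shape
(3, 7, 3)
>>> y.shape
(3,)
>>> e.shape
(7, 7)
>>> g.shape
(3, 17)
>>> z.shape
(3, 3, 7)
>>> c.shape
(13, 7, 3)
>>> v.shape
(3, 3, 13)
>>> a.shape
(7, 29, 3)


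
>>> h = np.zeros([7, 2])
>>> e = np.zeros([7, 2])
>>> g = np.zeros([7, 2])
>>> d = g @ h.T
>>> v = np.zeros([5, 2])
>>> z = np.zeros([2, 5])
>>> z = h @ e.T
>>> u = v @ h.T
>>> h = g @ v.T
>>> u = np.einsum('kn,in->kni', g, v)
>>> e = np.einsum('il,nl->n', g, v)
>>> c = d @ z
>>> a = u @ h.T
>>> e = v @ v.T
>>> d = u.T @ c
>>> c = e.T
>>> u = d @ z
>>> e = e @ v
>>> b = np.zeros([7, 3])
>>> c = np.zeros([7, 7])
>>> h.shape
(7, 5)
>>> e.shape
(5, 2)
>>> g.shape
(7, 2)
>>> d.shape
(5, 2, 7)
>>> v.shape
(5, 2)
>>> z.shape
(7, 7)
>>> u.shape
(5, 2, 7)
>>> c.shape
(7, 7)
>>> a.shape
(7, 2, 7)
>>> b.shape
(7, 3)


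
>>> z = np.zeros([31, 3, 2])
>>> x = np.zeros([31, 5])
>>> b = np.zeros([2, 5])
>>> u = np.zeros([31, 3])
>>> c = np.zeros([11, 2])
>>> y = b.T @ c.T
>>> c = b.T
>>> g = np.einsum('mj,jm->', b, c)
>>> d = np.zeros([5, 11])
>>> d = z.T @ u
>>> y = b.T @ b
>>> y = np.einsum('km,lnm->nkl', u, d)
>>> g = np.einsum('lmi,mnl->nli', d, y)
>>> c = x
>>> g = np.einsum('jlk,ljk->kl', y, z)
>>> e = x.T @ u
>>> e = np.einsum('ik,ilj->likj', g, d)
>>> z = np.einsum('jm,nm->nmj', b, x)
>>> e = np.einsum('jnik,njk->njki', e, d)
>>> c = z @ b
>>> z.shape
(31, 5, 2)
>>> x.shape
(31, 5)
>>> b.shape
(2, 5)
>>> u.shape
(31, 3)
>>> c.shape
(31, 5, 5)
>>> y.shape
(3, 31, 2)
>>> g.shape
(2, 31)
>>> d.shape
(2, 3, 3)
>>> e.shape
(2, 3, 3, 31)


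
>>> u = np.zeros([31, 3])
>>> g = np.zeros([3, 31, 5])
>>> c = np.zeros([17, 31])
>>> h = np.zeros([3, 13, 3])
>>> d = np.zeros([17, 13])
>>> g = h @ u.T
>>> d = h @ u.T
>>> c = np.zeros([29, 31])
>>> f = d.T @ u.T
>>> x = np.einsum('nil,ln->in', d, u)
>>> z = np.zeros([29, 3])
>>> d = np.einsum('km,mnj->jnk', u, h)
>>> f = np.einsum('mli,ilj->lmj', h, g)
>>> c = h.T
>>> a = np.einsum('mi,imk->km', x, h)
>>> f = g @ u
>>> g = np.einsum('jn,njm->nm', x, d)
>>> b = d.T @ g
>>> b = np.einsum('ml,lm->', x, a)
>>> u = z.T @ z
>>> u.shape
(3, 3)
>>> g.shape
(3, 31)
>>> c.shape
(3, 13, 3)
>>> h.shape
(3, 13, 3)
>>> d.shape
(3, 13, 31)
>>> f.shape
(3, 13, 3)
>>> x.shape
(13, 3)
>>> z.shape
(29, 3)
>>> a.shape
(3, 13)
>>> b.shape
()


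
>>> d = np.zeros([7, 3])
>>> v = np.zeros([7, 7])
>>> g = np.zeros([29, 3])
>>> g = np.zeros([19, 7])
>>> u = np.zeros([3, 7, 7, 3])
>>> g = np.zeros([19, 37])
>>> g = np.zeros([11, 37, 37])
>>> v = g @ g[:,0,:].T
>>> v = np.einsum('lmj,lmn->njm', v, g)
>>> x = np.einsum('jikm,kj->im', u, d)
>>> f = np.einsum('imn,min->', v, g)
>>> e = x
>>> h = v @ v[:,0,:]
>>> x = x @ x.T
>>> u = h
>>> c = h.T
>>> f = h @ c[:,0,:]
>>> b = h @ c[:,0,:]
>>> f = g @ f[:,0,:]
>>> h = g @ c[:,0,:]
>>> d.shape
(7, 3)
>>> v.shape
(37, 11, 37)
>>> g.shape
(11, 37, 37)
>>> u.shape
(37, 11, 37)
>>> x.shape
(7, 7)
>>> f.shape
(11, 37, 37)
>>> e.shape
(7, 3)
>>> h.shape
(11, 37, 37)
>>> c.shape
(37, 11, 37)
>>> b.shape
(37, 11, 37)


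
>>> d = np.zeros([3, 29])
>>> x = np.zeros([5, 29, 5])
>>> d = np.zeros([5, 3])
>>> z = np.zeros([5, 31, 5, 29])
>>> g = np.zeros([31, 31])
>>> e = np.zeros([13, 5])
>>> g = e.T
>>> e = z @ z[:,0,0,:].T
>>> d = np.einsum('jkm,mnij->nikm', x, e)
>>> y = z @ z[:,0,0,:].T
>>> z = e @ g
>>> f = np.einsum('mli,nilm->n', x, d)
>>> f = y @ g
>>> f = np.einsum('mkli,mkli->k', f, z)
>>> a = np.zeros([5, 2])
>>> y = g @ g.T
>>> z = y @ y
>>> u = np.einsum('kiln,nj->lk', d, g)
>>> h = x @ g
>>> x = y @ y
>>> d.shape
(31, 5, 29, 5)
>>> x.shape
(5, 5)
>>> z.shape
(5, 5)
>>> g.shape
(5, 13)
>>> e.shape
(5, 31, 5, 5)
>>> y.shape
(5, 5)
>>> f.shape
(31,)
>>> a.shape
(5, 2)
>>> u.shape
(29, 31)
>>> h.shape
(5, 29, 13)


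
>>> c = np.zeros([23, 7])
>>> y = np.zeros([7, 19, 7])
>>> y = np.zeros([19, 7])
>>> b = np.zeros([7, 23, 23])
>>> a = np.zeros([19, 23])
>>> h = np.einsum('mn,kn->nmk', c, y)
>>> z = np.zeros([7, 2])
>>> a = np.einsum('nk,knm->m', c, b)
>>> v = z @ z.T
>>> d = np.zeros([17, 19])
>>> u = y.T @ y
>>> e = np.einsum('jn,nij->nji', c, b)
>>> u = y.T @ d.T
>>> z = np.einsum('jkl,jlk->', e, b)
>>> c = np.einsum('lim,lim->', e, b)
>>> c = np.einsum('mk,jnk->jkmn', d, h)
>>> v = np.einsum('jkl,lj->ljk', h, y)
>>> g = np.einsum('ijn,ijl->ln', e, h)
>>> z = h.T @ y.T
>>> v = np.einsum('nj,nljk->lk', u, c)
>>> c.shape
(7, 19, 17, 23)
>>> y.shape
(19, 7)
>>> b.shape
(7, 23, 23)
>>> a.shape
(23,)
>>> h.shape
(7, 23, 19)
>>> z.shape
(19, 23, 19)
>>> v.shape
(19, 23)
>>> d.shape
(17, 19)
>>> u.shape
(7, 17)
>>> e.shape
(7, 23, 23)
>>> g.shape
(19, 23)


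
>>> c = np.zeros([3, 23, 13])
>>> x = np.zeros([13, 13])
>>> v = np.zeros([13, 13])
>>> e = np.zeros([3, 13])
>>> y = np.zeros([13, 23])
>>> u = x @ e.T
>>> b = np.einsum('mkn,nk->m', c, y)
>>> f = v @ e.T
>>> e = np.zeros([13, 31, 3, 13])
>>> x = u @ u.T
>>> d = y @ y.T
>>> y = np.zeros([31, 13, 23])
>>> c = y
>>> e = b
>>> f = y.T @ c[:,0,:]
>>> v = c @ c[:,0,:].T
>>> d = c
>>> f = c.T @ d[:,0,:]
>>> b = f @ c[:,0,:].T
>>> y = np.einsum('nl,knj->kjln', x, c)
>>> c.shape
(31, 13, 23)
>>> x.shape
(13, 13)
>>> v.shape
(31, 13, 31)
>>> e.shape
(3,)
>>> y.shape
(31, 23, 13, 13)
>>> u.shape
(13, 3)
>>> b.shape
(23, 13, 31)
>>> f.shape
(23, 13, 23)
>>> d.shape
(31, 13, 23)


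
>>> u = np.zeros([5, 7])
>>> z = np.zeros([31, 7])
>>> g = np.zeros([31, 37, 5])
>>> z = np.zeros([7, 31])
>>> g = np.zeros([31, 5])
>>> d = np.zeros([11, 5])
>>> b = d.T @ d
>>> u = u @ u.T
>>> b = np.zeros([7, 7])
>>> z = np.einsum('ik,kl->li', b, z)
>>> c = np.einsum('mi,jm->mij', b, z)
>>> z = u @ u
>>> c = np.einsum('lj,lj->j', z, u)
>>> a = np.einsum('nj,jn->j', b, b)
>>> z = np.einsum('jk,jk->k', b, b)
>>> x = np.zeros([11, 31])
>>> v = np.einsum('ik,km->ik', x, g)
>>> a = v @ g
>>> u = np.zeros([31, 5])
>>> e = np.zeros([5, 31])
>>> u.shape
(31, 5)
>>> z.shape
(7,)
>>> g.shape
(31, 5)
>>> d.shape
(11, 5)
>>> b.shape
(7, 7)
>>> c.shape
(5,)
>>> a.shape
(11, 5)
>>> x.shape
(11, 31)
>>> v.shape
(11, 31)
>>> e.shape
(5, 31)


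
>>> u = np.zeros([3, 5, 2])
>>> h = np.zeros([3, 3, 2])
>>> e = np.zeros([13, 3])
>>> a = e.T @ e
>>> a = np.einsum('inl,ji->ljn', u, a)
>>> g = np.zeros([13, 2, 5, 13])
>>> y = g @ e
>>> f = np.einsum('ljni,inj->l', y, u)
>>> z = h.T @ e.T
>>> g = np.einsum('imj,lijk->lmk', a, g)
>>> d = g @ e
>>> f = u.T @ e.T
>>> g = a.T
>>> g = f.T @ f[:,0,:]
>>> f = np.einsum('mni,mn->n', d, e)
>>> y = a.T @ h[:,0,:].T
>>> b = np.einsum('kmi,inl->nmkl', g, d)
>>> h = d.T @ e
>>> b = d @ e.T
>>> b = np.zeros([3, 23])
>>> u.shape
(3, 5, 2)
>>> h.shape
(3, 3, 3)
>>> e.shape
(13, 3)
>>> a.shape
(2, 3, 5)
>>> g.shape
(13, 5, 13)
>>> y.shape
(5, 3, 3)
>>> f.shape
(3,)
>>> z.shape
(2, 3, 13)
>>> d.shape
(13, 3, 3)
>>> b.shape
(3, 23)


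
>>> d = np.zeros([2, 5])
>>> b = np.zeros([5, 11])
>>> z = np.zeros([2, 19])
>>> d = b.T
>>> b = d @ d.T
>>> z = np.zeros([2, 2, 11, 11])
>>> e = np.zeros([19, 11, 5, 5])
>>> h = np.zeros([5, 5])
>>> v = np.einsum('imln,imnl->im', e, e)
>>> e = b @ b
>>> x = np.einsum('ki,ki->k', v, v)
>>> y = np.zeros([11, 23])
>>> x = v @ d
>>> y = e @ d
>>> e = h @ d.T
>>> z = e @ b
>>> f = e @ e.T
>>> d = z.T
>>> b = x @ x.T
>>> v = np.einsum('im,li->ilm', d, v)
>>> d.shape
(11, 5)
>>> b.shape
(19, 19)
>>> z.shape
(5, 11)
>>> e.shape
(5, 11)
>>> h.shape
(5, 5)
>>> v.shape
(11, 19, 5)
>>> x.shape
(19, 5)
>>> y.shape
(11, 5)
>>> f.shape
(5, 5)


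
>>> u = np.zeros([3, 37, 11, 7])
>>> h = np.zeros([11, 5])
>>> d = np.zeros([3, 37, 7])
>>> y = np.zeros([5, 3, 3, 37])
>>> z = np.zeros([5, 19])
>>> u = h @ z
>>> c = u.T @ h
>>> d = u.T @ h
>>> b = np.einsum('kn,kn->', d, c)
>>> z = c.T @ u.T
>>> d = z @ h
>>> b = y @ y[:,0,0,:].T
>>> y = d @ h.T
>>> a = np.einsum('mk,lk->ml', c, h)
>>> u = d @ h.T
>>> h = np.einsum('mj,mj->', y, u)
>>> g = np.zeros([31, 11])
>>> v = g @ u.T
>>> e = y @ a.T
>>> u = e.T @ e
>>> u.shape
(19, 19)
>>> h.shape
()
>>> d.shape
(5, 5)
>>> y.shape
(5, 11)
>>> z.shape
(5, 11)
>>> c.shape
(19, 5)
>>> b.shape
(5, 3, 3, 5)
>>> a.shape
(19, 11)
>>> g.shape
(31, 11)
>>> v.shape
(31, 5)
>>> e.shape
(5, 19)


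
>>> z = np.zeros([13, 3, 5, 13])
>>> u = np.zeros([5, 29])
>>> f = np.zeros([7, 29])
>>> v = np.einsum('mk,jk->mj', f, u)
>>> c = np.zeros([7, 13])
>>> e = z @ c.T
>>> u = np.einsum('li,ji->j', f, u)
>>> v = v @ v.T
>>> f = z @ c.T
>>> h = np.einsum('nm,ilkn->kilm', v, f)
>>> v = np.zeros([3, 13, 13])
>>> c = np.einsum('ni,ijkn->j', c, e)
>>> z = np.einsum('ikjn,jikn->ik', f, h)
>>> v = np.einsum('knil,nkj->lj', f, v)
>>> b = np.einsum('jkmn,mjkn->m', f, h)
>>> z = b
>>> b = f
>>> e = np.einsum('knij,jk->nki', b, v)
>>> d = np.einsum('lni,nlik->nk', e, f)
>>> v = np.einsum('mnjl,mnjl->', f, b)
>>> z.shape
(5,)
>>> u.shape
(5,)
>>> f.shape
(13, 3, 5, 7)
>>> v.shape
()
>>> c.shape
(3,)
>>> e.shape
(3, 13, 5)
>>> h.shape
(5, 13, 3, 7)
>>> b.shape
(13, 3, 5, 7)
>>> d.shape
(13, 7)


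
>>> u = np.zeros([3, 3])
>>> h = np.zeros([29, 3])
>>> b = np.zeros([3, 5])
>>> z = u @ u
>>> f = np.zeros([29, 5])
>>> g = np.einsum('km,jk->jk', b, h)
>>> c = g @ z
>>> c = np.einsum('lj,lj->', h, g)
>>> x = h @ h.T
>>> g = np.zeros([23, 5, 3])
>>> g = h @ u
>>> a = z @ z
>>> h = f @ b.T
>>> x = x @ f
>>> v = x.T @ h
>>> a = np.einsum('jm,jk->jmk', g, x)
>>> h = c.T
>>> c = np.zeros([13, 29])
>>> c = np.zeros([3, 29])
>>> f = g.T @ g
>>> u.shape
(3, 3)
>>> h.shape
()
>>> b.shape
(3, 5)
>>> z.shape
(3, 3)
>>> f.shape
(3, 3)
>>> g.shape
(29, 3)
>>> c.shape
(3, 29)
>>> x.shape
(29, 5)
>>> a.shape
(29, 3, 5)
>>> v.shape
(5, 3)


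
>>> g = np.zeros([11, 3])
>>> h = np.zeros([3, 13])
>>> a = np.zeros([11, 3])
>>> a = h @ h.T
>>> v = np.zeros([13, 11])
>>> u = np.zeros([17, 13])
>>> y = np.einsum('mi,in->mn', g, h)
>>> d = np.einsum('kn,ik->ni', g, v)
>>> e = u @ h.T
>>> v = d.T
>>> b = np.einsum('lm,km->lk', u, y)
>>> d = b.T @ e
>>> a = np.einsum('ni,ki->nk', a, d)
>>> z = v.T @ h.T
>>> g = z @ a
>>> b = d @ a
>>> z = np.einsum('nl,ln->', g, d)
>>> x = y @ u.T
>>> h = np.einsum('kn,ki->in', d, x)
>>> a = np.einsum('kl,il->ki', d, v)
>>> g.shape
(3, 11)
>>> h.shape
(17, 3)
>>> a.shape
(11, 13)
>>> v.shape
(13, 3)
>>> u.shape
(17, 13)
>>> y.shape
(11, 13)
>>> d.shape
(11, 3)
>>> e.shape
(17, 3)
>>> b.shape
(11, 11)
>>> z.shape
()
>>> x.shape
(11, 17)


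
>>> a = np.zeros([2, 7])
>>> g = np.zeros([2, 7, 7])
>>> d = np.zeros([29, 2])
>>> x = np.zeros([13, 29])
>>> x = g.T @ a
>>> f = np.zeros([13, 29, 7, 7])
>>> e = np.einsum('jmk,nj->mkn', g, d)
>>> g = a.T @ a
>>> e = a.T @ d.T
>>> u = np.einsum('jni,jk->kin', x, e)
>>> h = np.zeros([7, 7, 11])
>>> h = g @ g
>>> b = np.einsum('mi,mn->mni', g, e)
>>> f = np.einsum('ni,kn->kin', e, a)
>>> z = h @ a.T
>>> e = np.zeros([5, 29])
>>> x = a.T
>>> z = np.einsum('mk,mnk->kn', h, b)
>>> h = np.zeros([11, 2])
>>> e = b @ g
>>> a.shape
(2, 7)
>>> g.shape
(7, 7)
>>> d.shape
(29, 2)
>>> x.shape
(7, 2)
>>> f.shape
(2, 29, 7)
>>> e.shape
(7, 29, 7)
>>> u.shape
(29, 7, 7)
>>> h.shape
(11, 2)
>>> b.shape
(7, 29, 7)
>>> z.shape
(7, 29)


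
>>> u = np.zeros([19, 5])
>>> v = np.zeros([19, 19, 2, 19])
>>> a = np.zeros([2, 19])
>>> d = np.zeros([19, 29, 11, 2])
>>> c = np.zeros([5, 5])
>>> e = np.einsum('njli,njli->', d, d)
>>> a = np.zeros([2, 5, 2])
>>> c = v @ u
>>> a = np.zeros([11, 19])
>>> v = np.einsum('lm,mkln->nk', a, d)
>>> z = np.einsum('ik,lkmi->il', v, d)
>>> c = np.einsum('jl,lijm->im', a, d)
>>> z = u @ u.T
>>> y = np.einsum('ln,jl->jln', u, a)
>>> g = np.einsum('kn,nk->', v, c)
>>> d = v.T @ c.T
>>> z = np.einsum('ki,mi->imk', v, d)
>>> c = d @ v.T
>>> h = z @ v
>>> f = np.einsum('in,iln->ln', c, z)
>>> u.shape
(19, 5)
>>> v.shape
(2, 29)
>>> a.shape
(11, 19)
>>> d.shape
(29, 29)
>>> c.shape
(29, 2)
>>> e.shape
()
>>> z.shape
(29, 29, 2)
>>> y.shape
(11, 19, 5)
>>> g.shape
()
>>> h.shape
(29, 29, 29)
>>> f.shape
(29, 2)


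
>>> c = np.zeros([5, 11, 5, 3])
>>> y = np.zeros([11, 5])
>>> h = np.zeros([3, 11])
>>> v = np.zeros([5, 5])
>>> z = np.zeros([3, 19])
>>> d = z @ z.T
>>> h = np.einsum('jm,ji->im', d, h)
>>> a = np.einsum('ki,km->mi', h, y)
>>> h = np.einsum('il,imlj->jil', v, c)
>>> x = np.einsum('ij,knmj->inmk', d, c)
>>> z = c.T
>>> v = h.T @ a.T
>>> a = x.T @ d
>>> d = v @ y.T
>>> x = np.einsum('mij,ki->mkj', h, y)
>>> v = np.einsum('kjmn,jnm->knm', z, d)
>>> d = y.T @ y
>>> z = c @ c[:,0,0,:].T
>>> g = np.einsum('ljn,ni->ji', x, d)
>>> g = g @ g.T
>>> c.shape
(5, 11, 5, 3)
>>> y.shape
(11, 5)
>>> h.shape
(3, 5, 5)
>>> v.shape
(3, 5, 11)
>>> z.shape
(5, 11, 5, 5)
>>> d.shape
(5, 5)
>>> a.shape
(5, 5, 11, 3)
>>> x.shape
(3, 11, 5)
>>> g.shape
(11, 11)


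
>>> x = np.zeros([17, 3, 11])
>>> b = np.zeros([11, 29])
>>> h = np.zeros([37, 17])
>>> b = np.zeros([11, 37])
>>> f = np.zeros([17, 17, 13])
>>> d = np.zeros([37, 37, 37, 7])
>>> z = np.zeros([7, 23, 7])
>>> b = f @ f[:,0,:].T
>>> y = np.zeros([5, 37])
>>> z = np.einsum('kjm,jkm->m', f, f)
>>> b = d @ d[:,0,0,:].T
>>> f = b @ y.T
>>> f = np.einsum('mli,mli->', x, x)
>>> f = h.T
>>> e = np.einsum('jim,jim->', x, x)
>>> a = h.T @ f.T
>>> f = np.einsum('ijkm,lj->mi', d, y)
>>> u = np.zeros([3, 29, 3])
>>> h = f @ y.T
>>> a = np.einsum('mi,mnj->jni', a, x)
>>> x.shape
(17, 3, 11)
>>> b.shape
(37, 37, 37, 37)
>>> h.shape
(7, 5)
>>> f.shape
(7, 37)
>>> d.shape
(37, 37, 37, 7)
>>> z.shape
(13,)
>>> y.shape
(5, 37)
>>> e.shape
()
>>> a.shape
(11, 3, 17)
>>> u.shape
(3, 29, 3)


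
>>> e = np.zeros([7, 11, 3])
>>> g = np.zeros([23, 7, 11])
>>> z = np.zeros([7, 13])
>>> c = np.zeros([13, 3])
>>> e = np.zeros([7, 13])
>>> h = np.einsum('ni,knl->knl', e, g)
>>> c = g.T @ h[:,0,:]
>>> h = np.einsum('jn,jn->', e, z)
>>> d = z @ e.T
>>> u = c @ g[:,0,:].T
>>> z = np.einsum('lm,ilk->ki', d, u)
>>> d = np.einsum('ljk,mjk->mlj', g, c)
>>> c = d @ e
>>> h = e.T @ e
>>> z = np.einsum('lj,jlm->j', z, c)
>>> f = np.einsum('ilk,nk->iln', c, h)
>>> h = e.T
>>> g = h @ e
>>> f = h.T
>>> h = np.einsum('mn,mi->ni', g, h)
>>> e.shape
(7, 13)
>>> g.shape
(13, 13)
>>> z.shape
(11,)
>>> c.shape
(11, 23, 13)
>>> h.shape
(13, 7)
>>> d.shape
(11, 23, 7)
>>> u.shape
(11, 7, 23)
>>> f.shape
(7, 13)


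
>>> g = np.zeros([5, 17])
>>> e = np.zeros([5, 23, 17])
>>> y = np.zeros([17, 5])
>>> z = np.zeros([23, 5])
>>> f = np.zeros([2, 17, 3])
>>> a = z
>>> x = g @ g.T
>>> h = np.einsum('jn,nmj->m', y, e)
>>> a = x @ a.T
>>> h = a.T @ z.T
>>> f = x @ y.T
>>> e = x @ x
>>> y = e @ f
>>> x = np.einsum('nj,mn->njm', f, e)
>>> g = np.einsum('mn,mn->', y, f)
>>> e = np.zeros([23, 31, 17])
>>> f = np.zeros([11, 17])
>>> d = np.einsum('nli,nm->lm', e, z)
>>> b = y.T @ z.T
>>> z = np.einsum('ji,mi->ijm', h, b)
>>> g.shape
()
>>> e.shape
(23, 31, 17)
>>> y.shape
(5, 17)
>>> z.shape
(23, 23, 17)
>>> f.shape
(11, 17)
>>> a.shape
(5, 23)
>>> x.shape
(5, 17, 5)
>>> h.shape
(23, 23)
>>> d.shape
(31, 5)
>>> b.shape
(17, 23)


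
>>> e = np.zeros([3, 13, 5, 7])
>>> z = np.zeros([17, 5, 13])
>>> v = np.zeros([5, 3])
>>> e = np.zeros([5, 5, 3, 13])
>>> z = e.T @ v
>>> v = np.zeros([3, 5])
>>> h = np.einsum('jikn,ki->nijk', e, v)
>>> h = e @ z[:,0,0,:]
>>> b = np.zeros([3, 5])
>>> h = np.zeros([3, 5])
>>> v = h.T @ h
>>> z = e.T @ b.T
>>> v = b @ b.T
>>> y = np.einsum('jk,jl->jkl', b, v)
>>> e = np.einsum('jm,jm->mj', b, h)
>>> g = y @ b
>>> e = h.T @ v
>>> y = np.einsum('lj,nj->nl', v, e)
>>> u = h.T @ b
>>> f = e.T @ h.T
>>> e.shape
(5, 3)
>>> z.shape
(13, 3, 5, 3)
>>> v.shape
(3, 3)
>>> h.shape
(3, 5)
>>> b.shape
(3, 5)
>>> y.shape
(5, 3)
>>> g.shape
(3, 5, 5)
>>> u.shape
(5, 5)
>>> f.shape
(3, 3)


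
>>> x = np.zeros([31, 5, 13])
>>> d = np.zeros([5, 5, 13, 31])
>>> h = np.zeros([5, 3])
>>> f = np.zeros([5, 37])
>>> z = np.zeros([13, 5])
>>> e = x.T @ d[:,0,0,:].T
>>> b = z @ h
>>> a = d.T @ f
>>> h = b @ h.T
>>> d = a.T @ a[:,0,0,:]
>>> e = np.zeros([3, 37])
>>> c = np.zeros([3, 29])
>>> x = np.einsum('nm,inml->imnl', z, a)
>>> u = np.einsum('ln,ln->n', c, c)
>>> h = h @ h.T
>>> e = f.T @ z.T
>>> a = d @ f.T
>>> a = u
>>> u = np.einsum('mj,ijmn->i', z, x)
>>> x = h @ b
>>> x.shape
(13, 3)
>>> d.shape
(37, 5, 13, 37)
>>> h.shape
(13, 13)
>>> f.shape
(5, 37)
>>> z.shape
(13, 5)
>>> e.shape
(37, 13)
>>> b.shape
(13, 3)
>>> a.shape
(29,)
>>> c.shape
(3, 29)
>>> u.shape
(31,)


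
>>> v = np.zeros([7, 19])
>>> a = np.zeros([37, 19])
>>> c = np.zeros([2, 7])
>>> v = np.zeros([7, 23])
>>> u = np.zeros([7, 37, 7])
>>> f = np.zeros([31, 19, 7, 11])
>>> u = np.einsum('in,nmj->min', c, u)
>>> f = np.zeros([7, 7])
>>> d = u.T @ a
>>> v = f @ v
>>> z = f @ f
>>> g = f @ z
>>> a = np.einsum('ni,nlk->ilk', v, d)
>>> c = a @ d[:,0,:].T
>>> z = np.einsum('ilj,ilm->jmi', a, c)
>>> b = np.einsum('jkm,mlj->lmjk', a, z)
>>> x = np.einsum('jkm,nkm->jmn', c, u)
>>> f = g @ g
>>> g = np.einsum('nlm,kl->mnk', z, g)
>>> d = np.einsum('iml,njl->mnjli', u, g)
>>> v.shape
(7, 23)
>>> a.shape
(23, 2, 19)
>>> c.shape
(23, 2, 7)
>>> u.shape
(37, 2, 7)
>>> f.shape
(7, 7)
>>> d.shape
(2, 23, 19, 7, 37)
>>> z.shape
(19, 7, 23)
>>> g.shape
(23, 19, 7)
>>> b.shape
(7, 19, 23, 2)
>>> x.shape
(23, 7, 37)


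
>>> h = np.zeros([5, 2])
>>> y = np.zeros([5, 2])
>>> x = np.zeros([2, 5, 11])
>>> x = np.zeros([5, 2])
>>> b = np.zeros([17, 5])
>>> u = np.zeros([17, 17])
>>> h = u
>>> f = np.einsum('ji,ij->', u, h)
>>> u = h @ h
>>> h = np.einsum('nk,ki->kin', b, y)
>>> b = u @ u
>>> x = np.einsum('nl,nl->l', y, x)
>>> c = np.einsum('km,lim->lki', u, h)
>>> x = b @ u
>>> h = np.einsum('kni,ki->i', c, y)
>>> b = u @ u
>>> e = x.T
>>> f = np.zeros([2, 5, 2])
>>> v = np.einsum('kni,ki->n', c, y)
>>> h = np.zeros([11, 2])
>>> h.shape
(11, 2)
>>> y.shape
(5, 2)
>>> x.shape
(17, 17)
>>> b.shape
(17, 17)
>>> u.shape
(17, 17)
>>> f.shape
(2, 5, 2)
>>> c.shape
(5, 17, 2)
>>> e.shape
(17, 17)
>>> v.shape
(17,)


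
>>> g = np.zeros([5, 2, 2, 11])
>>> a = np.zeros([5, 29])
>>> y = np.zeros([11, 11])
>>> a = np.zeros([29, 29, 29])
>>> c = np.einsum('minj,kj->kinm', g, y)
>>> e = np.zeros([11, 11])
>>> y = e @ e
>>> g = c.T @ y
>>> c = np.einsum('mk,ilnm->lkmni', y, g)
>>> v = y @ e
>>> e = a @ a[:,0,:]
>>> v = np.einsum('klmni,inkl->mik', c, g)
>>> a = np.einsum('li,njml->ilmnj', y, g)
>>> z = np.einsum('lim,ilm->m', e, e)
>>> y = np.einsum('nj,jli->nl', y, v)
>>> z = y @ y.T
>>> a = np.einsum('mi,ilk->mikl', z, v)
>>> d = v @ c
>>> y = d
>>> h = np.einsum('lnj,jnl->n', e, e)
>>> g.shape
(5, 2, 2, 11)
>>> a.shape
(11, 11, 2, 5)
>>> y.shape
(2, 11, 11, 5, 5)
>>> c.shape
(2, 11, 11, 2, 5)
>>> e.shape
(29, 29, 29)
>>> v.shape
(11, 5, 2)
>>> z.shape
(11, 11)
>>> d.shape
(2, 11, 11, 5, 5)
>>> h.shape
(29,)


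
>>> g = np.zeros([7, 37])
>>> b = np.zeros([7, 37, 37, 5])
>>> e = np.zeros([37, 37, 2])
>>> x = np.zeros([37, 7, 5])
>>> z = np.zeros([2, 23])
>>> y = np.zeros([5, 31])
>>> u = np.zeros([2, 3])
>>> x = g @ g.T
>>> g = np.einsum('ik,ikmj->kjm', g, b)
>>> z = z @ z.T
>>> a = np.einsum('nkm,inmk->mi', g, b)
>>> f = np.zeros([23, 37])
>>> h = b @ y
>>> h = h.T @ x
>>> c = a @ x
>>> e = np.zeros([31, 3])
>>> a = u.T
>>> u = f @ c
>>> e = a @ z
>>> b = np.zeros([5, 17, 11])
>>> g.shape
(37, 5, 37)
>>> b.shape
(5, 17, 11)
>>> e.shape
(3, 2)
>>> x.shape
(7, 7)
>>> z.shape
(2, 2)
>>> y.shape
(5, 31)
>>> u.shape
(23, 7)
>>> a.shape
(3, 2)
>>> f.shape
(23, 37)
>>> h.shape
(31, 37, 37, 7)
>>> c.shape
(37, 7)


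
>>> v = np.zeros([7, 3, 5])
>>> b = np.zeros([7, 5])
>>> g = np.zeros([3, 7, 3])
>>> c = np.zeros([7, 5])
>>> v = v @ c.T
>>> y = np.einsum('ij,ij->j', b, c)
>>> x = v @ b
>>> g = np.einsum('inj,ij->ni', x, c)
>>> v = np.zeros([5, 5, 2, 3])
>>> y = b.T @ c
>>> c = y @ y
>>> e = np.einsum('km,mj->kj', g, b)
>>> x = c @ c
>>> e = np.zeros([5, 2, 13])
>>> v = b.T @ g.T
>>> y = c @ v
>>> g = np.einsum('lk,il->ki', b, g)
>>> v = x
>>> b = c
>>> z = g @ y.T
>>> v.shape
(5, 5)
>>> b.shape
(5, 5)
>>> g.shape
(5, 3)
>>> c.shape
(5, 5)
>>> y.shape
(5, 3)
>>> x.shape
(5, 5)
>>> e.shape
(5, 2, 13)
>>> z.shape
(5, 5)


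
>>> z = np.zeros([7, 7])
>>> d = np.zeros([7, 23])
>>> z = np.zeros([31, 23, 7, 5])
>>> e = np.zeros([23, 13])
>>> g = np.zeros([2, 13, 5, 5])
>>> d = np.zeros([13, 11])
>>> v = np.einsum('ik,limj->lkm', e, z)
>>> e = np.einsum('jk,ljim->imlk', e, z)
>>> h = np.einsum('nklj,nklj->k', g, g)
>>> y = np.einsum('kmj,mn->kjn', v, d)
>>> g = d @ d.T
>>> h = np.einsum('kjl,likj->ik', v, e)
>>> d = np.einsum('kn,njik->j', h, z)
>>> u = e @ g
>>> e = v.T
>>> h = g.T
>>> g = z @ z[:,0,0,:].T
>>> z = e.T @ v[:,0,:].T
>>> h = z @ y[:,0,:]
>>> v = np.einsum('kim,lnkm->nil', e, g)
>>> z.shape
(31, 13, 31)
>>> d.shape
(23,)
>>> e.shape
(7, 13, 31)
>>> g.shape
(31, 23, 7, 31)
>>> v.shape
(23, 13, 31)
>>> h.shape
(31, 13, 11)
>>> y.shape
(31, 7, 11)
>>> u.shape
(7, 5, 31, 13)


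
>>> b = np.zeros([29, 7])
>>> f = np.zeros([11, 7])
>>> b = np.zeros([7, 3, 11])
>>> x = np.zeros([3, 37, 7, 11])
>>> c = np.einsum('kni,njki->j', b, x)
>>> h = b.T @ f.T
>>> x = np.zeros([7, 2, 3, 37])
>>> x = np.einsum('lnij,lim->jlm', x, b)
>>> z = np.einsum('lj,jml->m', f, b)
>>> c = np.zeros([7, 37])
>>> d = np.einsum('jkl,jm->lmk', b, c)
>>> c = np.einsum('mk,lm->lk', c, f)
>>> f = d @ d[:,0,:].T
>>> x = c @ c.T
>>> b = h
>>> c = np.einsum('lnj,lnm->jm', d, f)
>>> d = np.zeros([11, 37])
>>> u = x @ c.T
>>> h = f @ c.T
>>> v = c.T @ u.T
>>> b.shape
(11, 3, 11)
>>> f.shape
(11, 37, 11)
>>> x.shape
(11, 11)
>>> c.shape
(3, 11)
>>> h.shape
(11, 37, 3)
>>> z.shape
(3,)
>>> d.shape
(11, 37)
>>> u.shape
(11, 3)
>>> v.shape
(11, 11)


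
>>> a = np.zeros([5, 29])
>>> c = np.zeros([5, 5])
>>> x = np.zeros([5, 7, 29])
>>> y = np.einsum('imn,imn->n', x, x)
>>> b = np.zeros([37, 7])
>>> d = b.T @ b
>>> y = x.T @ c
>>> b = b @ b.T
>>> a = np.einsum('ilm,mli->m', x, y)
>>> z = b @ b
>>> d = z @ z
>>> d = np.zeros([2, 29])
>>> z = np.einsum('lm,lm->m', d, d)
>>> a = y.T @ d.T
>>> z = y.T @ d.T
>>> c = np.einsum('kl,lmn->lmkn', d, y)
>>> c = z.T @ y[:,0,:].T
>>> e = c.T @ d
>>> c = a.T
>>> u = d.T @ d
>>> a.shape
(5, 7, 2)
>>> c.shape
(2, 7, 5)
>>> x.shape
(5, 7, 29)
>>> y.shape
(29, 7, 5)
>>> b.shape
(37, 37)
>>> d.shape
(2, 29)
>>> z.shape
(5, 7, 2)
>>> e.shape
(29, 7, 29)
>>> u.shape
(29, 29)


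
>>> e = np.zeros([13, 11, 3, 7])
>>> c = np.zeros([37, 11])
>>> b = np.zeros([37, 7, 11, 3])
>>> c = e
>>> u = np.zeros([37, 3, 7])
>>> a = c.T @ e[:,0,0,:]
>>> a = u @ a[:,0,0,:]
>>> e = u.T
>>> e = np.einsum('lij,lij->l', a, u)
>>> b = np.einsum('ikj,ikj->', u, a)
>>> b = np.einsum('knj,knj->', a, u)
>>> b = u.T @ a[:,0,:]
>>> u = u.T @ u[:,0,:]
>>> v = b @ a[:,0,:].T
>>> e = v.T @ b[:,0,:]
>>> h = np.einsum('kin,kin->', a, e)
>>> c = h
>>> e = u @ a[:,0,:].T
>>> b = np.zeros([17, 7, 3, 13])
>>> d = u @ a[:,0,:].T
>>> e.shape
(7, 3, 37)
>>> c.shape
()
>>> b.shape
(17, 7, 3, 13)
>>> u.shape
(7, 3, 7)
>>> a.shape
(37, 3, 7)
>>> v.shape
(7, 3, 37)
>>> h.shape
()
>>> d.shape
(7, 3, 37)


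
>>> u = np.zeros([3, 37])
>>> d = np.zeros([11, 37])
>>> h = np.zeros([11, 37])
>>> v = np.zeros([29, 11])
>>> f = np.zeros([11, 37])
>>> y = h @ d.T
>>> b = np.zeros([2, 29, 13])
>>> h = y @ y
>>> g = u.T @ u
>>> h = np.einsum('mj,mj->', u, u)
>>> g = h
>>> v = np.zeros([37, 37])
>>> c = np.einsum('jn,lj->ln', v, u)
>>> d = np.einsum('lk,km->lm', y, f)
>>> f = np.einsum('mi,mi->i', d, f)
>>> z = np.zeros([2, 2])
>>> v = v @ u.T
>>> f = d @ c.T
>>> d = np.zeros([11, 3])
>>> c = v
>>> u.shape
(3, 37)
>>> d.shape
(11, 3)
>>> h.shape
()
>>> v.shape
(37, 3)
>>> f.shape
(11, 3)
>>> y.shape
(11, 11)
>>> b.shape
(2, 29, 13)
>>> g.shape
()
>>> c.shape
(37, 3)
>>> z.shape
(2, 2)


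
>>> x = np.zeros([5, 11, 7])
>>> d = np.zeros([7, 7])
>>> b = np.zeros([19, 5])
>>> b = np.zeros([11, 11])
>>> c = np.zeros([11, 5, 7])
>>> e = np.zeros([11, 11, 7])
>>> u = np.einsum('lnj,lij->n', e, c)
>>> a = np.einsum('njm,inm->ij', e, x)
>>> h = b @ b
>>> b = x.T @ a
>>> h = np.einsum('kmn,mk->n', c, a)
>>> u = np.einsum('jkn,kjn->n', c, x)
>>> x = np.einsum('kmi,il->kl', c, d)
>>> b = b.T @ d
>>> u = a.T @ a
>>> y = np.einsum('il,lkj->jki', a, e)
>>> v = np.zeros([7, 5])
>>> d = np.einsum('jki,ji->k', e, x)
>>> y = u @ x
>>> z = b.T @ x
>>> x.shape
(11, 7)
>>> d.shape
(11,)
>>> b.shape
(11, 11, 7)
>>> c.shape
(11, 5, 7)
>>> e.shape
(11, 11, 7)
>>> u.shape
(11, 11)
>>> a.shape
(5, 11)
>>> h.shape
(7,)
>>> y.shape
(11, 7)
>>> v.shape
(7, 5)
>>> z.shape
(7, 11, 7)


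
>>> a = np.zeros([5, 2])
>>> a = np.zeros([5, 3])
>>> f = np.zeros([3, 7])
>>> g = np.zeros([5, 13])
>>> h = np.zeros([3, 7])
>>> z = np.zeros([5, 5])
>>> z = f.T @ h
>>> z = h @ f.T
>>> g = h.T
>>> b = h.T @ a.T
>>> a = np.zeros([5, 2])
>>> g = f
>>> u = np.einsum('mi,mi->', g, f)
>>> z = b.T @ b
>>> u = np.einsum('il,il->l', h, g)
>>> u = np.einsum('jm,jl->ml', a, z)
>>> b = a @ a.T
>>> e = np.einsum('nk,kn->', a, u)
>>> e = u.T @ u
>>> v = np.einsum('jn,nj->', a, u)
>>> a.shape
(5, 2)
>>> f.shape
(3, 7)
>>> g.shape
(3, 7)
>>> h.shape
(3, 7)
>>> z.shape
(5, 5)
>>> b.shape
(5, 5)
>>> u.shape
(2, 5)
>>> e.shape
(5, 5)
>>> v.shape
()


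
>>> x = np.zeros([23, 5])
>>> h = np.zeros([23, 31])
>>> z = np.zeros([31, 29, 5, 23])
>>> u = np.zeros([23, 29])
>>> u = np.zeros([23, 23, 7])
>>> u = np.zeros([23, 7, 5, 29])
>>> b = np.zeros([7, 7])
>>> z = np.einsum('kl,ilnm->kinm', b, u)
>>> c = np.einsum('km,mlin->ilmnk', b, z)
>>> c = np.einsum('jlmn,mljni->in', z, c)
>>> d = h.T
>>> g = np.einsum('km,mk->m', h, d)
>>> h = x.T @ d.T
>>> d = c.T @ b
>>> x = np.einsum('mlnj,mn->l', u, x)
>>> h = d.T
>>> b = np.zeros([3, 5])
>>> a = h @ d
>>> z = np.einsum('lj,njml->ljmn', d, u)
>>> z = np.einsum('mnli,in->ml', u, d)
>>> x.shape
(7,)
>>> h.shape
(7, 29)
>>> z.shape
(23, 5)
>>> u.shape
(23, 7, 5, 29)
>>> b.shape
(3, 5)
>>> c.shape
(7, 29)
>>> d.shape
(29, 7)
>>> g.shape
(31,)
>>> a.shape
(7, 7)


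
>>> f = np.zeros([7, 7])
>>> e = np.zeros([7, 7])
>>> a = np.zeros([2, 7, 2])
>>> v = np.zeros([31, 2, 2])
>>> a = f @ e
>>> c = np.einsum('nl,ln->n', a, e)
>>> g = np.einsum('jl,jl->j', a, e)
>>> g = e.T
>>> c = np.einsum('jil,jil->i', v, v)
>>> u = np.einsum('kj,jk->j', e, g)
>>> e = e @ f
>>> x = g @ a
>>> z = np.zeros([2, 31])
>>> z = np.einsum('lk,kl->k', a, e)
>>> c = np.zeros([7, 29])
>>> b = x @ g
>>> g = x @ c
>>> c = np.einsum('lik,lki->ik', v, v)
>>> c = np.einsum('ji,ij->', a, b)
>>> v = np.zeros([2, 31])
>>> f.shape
(7, 7)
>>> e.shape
(7, 7)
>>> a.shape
(7, 7)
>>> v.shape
(2, 31)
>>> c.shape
()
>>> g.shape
(7, 29)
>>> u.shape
(7,)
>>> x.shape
(7, 7)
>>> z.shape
(7,)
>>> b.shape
(7, 7)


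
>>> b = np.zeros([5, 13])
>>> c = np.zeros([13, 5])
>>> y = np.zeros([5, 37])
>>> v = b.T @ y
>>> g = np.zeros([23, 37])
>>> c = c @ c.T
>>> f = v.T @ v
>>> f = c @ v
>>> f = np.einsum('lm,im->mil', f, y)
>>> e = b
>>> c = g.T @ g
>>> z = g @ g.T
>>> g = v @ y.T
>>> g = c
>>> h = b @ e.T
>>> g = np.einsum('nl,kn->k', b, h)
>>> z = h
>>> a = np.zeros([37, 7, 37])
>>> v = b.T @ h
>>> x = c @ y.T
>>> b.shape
(5, 13)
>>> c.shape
(37, 37)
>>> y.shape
(5, 37)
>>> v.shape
(13, 5)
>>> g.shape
(5,)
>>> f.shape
(37, 5, 13)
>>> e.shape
(5, 13)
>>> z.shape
(5, 5)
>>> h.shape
(5, 5)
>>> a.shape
(37, 7, 37)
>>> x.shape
(37, 5)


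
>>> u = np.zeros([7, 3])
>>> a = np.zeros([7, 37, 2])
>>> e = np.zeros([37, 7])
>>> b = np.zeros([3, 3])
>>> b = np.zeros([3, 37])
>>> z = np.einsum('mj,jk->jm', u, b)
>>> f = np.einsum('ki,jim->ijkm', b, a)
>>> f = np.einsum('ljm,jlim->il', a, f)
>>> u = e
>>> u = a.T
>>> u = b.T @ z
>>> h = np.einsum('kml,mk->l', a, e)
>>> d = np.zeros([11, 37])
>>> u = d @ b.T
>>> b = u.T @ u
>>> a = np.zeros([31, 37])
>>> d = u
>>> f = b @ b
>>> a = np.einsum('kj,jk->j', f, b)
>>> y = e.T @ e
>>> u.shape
(11, 3)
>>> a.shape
(3,)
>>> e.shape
(37, 7)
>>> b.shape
(3, 3)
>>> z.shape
(3, 7)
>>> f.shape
(3, 3)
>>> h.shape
(2,)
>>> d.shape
(11, 3)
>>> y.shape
(7, 7)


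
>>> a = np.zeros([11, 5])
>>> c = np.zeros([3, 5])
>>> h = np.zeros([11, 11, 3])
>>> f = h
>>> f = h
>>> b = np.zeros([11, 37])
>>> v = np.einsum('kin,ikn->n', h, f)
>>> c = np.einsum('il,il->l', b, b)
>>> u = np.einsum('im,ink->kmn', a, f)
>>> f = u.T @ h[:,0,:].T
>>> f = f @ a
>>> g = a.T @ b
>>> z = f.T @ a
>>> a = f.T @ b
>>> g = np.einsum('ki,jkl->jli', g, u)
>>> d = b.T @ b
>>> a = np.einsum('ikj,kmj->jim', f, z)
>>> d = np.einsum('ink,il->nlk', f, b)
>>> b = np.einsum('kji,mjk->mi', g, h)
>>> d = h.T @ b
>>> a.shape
(5, 11, 5)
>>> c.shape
(37,)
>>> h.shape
(11, 11, 3)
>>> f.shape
(11, 5, 5)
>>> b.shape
(11, 37)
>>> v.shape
(3,)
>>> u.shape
(3, 5, 11)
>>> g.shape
(3, 11, 37)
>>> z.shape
(5, 5, 5)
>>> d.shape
(3, 11, 37)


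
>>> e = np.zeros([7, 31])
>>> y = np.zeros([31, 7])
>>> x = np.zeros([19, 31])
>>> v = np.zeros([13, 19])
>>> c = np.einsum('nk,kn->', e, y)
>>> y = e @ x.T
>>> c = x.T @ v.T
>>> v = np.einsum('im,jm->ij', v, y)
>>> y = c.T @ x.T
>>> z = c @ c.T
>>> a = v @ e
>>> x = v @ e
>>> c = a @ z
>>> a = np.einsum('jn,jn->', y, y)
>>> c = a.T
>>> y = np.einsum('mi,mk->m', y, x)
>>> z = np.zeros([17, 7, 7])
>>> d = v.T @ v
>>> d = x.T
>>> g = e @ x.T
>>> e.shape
(7, 31)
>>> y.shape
(13,)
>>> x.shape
(13, 31)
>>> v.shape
(13, 7)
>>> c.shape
()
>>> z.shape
(17, 7, 7)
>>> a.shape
()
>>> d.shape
(31, 13)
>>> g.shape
(7, 13)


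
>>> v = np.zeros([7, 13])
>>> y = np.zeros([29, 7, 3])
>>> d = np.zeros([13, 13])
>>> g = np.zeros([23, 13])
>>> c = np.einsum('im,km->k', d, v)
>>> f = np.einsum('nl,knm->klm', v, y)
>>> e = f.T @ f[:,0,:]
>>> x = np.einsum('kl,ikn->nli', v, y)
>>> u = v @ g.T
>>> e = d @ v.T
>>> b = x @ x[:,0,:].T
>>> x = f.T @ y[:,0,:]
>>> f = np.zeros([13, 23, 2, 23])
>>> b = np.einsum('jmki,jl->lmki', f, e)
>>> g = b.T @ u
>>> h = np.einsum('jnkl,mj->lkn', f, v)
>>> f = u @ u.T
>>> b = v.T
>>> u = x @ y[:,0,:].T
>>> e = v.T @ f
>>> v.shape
(7, 13)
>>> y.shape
(29, 7, 3)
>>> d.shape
(13, 13)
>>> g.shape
(23, 2, 23, 23)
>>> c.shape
(7,)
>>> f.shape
(7, 7)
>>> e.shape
(13, 7)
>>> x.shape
(3, 13, 3)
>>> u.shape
(3, 13, 29)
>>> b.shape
(13, 7)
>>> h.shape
(23, 2, 23)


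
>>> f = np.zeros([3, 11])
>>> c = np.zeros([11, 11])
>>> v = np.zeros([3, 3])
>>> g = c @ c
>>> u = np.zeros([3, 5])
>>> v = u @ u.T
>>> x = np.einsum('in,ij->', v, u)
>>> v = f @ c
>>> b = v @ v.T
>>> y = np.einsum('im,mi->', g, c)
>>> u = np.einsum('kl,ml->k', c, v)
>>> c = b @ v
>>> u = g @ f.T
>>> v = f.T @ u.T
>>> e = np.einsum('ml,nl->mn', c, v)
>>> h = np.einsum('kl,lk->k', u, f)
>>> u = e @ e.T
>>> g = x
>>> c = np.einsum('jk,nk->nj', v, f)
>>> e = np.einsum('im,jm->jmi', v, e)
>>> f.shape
(3, 11)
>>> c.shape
(3, 11)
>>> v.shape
(11, 11)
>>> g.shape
()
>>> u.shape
(3, 3)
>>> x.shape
()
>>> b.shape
(3, 3)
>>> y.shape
()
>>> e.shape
(3, 11, 11)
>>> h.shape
(11,)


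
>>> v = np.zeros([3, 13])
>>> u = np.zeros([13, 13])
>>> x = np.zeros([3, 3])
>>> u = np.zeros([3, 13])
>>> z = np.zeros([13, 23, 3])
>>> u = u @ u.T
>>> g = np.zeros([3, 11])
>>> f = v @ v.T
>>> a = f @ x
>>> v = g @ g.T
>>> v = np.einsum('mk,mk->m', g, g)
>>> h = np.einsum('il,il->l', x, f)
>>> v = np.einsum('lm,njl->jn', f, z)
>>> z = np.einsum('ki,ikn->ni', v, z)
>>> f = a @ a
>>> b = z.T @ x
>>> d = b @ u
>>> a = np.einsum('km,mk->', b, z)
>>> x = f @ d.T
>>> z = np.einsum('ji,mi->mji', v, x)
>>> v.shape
(23, 13)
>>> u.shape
(3, 3)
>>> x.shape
(3, 13)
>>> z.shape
(3, 23, 13)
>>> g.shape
(3, 11)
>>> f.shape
(3, 3)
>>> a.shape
()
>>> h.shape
(3,)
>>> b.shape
(13, 3)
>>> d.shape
(13, 3)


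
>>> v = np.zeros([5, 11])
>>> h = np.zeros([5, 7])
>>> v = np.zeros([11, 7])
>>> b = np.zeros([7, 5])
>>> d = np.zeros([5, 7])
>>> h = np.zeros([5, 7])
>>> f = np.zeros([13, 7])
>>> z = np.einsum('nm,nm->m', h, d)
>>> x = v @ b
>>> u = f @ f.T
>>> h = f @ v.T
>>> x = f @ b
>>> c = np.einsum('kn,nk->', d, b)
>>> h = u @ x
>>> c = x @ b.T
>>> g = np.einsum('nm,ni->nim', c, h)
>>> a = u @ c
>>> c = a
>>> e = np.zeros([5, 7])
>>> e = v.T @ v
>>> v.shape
(11, 7)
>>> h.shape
(13, 5)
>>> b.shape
(7, 5)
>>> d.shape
(5, 7)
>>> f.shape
(13, 7)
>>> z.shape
(7,)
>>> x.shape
(13, 5)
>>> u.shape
(13, 13)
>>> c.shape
(13, 7)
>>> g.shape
(13, 5, 7)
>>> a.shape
(13, 7)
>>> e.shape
(7, 7)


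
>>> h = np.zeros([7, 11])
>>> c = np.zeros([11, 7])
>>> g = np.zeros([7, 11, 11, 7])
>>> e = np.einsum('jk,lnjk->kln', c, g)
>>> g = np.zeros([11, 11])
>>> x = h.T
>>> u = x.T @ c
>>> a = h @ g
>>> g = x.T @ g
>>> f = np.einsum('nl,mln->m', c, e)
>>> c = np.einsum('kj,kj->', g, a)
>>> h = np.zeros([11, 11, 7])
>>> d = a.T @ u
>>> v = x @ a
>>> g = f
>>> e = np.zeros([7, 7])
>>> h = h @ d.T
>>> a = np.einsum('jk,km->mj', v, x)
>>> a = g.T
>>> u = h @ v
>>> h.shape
(11, 11, 11)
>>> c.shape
()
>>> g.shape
(7,)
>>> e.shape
(7, 7)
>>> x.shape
(11, 7)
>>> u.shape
(11, 11, 11)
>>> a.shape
(7,)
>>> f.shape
(7,)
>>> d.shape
(11, 7)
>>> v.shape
(11, 11)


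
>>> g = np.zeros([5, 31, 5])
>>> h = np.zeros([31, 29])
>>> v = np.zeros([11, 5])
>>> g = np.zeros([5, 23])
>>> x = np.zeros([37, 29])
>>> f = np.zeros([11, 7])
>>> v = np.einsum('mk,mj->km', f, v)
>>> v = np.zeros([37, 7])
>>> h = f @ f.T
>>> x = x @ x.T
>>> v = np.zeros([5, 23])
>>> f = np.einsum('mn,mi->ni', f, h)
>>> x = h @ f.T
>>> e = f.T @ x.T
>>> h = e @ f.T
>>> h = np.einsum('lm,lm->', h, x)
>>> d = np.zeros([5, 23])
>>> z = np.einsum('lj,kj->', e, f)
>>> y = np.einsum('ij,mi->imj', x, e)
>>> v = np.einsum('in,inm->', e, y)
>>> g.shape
(5, 23)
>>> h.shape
()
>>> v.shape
()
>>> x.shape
(11, 7)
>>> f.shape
(7, 11)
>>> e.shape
(11, 11)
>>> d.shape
(5, 23)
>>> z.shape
()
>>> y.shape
(11, 11, 7)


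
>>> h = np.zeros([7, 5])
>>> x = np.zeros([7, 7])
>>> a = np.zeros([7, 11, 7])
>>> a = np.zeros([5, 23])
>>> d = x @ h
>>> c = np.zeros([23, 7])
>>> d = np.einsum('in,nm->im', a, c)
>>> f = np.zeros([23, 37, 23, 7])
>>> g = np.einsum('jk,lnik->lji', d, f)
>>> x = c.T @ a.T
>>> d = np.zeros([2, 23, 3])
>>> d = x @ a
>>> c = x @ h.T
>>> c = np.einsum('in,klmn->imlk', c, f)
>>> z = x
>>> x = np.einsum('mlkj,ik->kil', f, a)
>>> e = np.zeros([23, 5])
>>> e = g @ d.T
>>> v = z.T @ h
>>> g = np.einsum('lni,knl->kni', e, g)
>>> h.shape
(7, 5)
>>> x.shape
(23, 5, 37)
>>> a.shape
(5, 23)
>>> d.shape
(7, 23)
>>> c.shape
(7, 23, 37, 23)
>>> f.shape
(23, 37, 23, 7)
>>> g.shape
(23, 5, 7)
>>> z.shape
(7, 5)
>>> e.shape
(23, 5, 7)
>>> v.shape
(5, 5)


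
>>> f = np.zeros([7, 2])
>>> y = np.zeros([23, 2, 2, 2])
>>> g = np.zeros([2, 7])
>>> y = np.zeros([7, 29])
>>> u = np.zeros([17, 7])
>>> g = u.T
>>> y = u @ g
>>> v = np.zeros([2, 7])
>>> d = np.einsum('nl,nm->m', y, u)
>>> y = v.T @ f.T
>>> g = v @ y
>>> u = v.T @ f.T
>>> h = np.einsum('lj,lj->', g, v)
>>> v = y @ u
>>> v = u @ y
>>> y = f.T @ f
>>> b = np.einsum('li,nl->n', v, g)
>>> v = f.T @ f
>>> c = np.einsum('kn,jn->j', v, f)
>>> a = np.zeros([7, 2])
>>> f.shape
(7, 2)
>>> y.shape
(2, 2)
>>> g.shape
(2, 7)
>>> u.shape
(7, 7)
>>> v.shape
(2, 2)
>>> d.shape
(7,)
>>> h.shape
()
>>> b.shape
(2,)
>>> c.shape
(7,)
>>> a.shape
(7, 2)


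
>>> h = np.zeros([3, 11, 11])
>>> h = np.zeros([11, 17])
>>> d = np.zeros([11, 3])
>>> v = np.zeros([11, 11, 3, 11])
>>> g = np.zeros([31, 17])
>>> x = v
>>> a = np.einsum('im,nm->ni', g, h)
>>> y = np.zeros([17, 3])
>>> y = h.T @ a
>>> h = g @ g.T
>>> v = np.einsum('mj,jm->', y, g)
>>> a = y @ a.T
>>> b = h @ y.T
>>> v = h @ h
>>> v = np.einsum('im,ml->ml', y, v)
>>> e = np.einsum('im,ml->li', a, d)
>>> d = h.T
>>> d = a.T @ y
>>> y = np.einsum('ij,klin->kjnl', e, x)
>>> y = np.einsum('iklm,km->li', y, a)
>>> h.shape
(31, 31)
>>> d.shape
(11, 31)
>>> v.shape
(31, 31)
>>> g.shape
(31, 17)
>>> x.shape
(11, 11, 3, 11)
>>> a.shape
(17, 11)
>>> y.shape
(11, 11)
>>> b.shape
(31, 17)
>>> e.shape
(3, 17)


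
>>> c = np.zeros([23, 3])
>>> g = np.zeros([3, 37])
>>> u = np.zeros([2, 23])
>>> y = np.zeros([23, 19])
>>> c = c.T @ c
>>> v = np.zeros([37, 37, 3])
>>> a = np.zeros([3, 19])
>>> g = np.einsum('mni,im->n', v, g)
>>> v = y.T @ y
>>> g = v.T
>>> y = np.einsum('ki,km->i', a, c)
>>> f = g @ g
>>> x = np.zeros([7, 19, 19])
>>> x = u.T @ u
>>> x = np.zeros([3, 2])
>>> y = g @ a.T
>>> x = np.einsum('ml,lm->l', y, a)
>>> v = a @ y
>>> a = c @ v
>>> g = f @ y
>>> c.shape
(3, 3)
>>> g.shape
(19, 3)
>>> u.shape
(2, 23)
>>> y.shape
(19, 3)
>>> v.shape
(3, 3)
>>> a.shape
(3, 3)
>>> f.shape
(19, 19)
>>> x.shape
(3,)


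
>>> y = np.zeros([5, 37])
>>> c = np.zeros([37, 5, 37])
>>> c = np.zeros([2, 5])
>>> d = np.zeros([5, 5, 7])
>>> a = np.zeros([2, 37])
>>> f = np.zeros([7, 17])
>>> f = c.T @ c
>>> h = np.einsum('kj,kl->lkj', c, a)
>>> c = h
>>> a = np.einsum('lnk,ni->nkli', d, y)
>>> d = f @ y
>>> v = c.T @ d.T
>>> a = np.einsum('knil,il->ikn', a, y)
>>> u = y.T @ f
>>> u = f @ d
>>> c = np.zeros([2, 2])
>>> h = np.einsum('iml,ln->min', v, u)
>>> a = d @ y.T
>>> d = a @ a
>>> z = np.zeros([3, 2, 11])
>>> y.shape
(5, 37)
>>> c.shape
(2, 2)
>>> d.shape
(5, 5)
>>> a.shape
(5, 5)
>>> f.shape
(5, 5)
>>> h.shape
(2, 5, 37)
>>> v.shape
(5, 2, 5)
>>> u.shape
(5, 37)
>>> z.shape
(3, 2, 11)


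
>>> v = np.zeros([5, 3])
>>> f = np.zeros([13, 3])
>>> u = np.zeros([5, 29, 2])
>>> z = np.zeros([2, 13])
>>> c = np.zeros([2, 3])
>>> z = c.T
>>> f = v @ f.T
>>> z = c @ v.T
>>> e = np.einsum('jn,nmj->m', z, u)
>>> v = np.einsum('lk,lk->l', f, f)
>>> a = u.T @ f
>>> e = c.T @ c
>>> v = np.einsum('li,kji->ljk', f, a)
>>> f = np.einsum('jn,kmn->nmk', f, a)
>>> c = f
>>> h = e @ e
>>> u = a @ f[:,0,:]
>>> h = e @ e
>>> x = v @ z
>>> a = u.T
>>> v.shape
(5, 29, 2)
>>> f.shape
(13, 29, 2)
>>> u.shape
(2, 29, 2)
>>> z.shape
(2, 5)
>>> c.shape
(13, 29, 2)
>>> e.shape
(3, 3)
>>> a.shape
(2, 29, 2)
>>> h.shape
(3, 3)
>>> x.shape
(5, 29, 5)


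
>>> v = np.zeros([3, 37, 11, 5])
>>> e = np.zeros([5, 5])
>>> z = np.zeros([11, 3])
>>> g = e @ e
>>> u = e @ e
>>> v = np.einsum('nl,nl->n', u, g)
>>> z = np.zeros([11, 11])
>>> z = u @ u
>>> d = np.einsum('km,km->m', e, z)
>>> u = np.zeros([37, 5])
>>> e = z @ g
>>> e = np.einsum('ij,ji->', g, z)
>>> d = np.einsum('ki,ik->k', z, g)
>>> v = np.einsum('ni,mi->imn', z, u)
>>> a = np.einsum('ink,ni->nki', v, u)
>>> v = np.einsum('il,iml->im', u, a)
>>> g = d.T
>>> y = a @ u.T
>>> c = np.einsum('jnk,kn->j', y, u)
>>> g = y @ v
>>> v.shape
(37, 5)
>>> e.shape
()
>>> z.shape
(5, 5)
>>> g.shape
(37, 5, 5)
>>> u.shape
(37, 5)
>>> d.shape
(5,)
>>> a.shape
(37, 5, 5)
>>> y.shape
(37, 5, 37)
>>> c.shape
(37,)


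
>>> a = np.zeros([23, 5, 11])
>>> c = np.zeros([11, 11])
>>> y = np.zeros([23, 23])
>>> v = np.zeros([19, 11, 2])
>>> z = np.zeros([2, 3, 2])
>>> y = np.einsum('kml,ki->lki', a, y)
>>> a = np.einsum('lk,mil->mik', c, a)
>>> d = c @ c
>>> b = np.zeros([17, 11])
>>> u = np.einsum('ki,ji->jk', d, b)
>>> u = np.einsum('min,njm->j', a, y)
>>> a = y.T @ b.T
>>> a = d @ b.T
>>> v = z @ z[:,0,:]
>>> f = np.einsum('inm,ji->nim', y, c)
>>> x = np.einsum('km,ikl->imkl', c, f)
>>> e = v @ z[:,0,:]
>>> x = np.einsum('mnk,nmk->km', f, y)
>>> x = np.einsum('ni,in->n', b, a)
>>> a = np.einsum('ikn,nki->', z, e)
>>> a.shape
()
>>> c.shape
(11, 11)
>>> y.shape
(11, 23, 23)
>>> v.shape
(2, 3, 2)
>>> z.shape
(2, 3, 2)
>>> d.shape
(11, 11)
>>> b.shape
(17, 11)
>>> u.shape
(23,)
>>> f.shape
(23, 11, 23)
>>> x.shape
(17,)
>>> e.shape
(2, 3, 2)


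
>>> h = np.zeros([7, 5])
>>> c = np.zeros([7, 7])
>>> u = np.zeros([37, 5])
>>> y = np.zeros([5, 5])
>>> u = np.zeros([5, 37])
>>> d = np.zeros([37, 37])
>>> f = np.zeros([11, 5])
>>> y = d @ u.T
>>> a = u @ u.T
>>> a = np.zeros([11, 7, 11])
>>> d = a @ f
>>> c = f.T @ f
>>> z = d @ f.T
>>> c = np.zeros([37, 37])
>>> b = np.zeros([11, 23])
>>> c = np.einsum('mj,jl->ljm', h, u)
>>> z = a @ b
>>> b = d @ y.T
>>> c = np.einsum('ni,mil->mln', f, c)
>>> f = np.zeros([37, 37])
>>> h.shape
(7, 5)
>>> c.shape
(37, 7, 11)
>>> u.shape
(5, 37)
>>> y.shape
(37, 5)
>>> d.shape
(11, 7, 5)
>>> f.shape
(37, 37)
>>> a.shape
(11, 7, 11)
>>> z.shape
(11, 7, 23)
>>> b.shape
(11, 7, 37)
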